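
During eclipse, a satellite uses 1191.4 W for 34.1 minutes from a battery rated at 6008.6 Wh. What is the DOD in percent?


E_used = P * t / 60 = 1191.4 * 34.1 / 60 = 677.1123 Wh
DOD = E_used / E_total * 100 = 677.1123 / 6008.6 * 100
DOD = 11.2691 %

11.2691 %


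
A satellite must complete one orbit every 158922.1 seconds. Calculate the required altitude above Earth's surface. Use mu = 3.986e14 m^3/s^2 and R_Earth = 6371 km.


T = 158922.1 s
r = (mu*T^2/(4*pi^2))^(1/3) = (3.986e14 * 158922.1^2 / (4*pi^2))^(1/3)
r = 6.3413548e+07 m = 63413.5475 km
alt = r - R_E = 63413.5475 - 6371 = 57042.5475 km

57042.5475 km


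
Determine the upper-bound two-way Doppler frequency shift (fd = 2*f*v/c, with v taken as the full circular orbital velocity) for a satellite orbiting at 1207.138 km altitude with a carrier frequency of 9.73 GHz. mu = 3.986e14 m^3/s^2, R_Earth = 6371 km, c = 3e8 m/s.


r = 7.578138e+06 m
v = sqrt(mu/r) = 7252.4942 m/s (worst-case radial velocity)
f = 9.73 GHz = 9.73e+09 Hz
fd = 2*f*v/c = 2*9.73e+09*7252.4942/3.0e+08
fd = 470445.1262 Hz

470445.1262 Hz


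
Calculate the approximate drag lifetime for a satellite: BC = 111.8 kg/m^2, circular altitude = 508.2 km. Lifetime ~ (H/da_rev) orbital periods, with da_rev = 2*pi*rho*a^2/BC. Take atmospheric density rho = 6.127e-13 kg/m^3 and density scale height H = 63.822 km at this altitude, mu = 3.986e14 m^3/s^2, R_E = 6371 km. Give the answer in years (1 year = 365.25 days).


a = R_E + alt = 6879.2000 km = 6.8792e+06 m
da_rev = 2*pi*rho*a^2/BC = 2*pi*6.127e-13*(6.8792e+06)^2/111.8 = 1.629528 m per revolution
N = H/da_rev = 63822.0000 m / 1.629528 m = 39165.9435 revolutions
P = 2*pi*sqrt(a^3/mu) = 5678.2973 s
lifetime = N*P = 39165.9435 * 5678.2973 = 2.2239587e+08 s = 2574.0263 days
years = 2574.0263 / 365.25 = 7.0473 years

7.0473 years


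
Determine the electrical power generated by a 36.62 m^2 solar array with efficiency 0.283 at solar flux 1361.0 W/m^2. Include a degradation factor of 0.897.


P = area * eta * S * degradation
P = 36.62 * 0.283 * 1361.0 * 0.897
P = 12651.8881 W

12651.8881 W


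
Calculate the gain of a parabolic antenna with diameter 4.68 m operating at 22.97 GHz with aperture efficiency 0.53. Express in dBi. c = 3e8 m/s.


lambda = c/f = 3e8 / 2.297e+10 = 0.01306051 m
G = eta*(pi*D/lambda)^2 = 0.53*(pi*4.68/0.01306051)^2
G = 671655.8506 (linear)
G = 10*log10(671655.8506) = 58.2715 dBi

58.2715 dBi


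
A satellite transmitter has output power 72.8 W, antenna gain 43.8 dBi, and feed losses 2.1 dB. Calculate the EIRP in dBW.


Pt = 72.8 W = 18.6213 dBW
EIRP = Pt_dBW + Gt - losses = 18.6213 + 43.8 - 2.1 = 60.3213 dBW

60.3213 dBW


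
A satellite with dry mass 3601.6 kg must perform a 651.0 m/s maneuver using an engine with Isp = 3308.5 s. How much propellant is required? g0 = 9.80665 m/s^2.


ve = Isp * g0 = 3308.5 * 9.80665 = 32445.301525 m/s
mass ratio = exp(dv/ve) = exp(651.0/32445.301525) = 1.02026718
m_prop = m_dry * (mr - 1) = 3601.6 * (1.02026718 - 1)
m_prop = 72.9943 kg

72.9943 kg


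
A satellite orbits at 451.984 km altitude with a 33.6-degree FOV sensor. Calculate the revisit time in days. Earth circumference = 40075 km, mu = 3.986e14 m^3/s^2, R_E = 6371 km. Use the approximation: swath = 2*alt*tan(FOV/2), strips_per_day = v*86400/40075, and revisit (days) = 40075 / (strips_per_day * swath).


swath = 2*451.984*tan(0.2932153) = 272.9240 km
v = sqrt(mu/r) = 7643.3099 m/s = 7.6433 km/s
strips/day = v*86400/40075 = 7.6433*86400/40075 = 16.4787
coverage/day = strips * swath = 16.4787 * 272.9240 = 4497.4201 km
revisit = 40075 / 4497.4201 = 8.9107 days

8.9107 days


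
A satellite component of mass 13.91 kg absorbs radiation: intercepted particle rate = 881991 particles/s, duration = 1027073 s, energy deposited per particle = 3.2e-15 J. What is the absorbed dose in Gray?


Total energy deposited = rate * time * E_per
  = 881991 * 1027073 * 3.2e-15 = 0.002898781 J
Dose = E_total / mass = 0.002898781 / 13.91
Dose = 2.0839549e-04 Gy

2.0840e-04 Gy


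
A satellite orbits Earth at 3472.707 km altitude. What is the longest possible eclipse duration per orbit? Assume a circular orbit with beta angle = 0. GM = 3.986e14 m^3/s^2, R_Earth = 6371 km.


r = 9843.7070 km
T = 161.9936 min
Eclipse fraction = arcsin(R_E/r)/pi = arcsin(6371.0000/9843.7070)/pi
= arcsin(0.6472155)/pi = 0.2240666
Eclipse duration = 0.2240666 * 161.9936 = 36.2974 min

36.2974 minutes


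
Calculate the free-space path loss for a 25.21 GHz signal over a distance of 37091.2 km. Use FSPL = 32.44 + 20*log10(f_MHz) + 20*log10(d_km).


f = 25.21 GHz = 25210.0000 MHz
d = 37091.2 km
FSPL = 32.44 + 20*log10(25210.0000) + 20*log10(37091.2)
FSPL = 32.44 + 88.0315 + 91.3854
FSPL = 211.8569 dB

211.8569 dB


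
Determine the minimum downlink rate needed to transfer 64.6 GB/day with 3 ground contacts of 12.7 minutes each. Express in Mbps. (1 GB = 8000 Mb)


total contact time = 3 * 12.7 * 60 = 2286.0000 s
data = 64.6 GB = 516800.0000 Mb
rate = 516800.0000 / 2286.0000 = 226.0717 Mbps

226.0717 Mbps


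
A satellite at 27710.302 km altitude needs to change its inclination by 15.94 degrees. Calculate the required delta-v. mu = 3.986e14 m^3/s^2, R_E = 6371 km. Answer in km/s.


r = 34081.3020 km = 3.4081302e+07 m
V = sqrt(mu/r) = 3419.8776 m/s
di = 15.94 deg = 0.2782055 rad
dV = 2*V*sin(di/2) = 2*3419.8776*sin(0.1391027)
dV = 948.3634 m/s = 0.9483634 km/s

0.9484 km/s


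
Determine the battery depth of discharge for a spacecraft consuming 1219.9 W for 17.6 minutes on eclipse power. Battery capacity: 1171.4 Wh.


E_used = P * t / 60 = 1219.9 * 17.6 / 60 = 357.8373 Wh
DOD = E_used / E_total * 100 = 357.8373 / 1171.4 * 100
DOD = 30.5478 %

30.5478 %


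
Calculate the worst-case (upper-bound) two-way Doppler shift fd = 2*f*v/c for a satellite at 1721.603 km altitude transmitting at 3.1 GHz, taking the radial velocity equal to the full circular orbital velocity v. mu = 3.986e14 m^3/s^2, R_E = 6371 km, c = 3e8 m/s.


r = 8.092603e+06 m
v = sqrt(mu/r) = 7018.1804 m/s (worst-case radial velocity)
f = 3.1 GHz = 3.1e+09 Hz
fd = 2*f*v/c = 2*3.1e+09*7018.1804/3.0e+08
fd = 145042.3956 Hz

145042.3956 Hz


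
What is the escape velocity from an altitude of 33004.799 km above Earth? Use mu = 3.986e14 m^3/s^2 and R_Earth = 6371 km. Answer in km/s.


r = 6371.0 + 33004.799 = 39375.7990 km = 3.9375799e+07 m
v_esc = sqrt(2*mu/r) = sqrt(2*3.986e14 / 3.9375799e+07)
v_esc = 4499.5487 m/s = 4.4995 km/s

4.4995 km/s


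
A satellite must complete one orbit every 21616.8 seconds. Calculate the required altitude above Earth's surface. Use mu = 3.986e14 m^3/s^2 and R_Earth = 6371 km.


T = 21616.8 s
r = (mu*T^2/(4*pi^2))^(1/3) = (3.986e14 * 21616.8^2 / (4*pi^2))^(1/3)
r = 1.6772075e+07 m = 16772.0747 km
alt = r - R_E = 16772.0747 - 6371 = 10401.0747 km

10401.0747 km


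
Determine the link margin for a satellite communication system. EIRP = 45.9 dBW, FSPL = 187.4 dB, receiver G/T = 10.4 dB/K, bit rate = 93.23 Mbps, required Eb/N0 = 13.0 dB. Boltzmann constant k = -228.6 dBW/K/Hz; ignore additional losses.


C/N0 = EIRP - FSPL + G/T - k = 45.9 - 187.4 + 10.4 - (-228.6)
C/N0 = 97.5000 dB-Hz
R_b = 93.23 Mbps = 9.323e+07 bps -> 10*log10(R_b) = 79.6956 dB-Hz
Eb/N0 = C/N0 - 10*log10(R_b) = 97.5000 - 79.6956 = 17.8044 dB
Margin = Eb/N0 - Eb/N0_req = 17.8044 - 13.0 = 4.8044 dB (link closes)

4.8044 dB


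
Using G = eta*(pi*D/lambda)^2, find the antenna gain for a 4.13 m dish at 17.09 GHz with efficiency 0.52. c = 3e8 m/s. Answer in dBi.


lambda = c/f = 3e8 / 1.709e+10 = 0.01755413 m
G = eta*(pi*D/lambda)^2 = 0.52*(pi*4.13/0.01755413)^2
G = 284082.7140 (linear)
G = 10*log10(284082.7140) = 54.5344 dBi

54.5344 dBi


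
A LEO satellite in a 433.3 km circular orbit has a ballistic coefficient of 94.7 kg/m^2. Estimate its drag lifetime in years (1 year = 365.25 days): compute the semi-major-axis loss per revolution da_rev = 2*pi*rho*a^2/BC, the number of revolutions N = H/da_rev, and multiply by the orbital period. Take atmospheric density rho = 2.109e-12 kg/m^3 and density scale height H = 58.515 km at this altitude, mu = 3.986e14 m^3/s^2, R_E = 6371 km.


a = R_E + alt = 6804.3000 km = 6.8043e+06 m
da_rev = 2*pi*rho*a^2/BC = 2*pi*2.109e-12*(6.8043e+06)^2/94.7 = 6.478484 m per revolution
N = H/da_rev = 58515.0000 m / 6.478484 m = 9032.2060 revolutions
P = 2*pi*sqrt(a^3/mu) = 5585.8131 s
lifetime = N*P = 9032.2060 * 5585.8131 = 5.0452215e+07 s = 583.9377 days
years = 583.9377 / 365.25 = 1.5987 years

1.5987 years


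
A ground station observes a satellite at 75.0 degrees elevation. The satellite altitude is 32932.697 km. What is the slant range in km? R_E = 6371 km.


h = 32932.697 km, el = 75.0 deg
d = -R_E*sin(el) + sqrt((R_E*sin(el))^2 + 2*R_E*h + h^2)
d = -6371.0000*sin(1.3090) + sqrt((6371.0000*0.9659258)^2 + 2*6371.0000*32932.697 + 32932.697^2)
d = 33115.1788 km

33115.1788 km


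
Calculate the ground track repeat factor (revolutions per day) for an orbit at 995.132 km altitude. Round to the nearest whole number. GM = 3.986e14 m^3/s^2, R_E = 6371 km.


r = 7.366132e+06 m
T = 2*pi*sqrt(r^3/mu) = 6291.7356 s = 104.8623 min
revs/day = 1440 / 104.8623 = 13.7323
Rounded: 14 revolutions per day

14 revolutions per day


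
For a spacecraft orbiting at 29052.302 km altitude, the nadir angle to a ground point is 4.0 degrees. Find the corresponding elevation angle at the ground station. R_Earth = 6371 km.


r = R_E + alt = 35423.3020 km
Law of sines in the satellite / Earth-center / ground-point triangle:
  sin(nadir)/R_E = sin(90 + el)/r  =>  cos(el) = (r/R_E)*sin(nadir)
cos(el) = (35423.3020 / 6371.0000) * sin(4.0 deg) = 0.3878519
el = arccos(0.3878519) = 67.1791 deg
(Earth-central angle = 90 - nadir - el = 18.8209 deg)

67.1791 degrees


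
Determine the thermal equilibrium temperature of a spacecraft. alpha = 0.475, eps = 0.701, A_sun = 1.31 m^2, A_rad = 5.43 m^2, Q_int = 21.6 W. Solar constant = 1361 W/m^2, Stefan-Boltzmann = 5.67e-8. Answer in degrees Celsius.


Numerator = alpha*S*A_sun + Q_int = 0.475*1361*1.31 + 21.6 = 868.4823 W
Denominator = eps*sigma*A_rad = 0.701*5.67e-8*5.43 = 2.1582458e-07 W/K^4
T^4 = 4.0240192e+09 K^4
T = 251.8634 K = -21.2866 C

-21.2866 degrees Celsius


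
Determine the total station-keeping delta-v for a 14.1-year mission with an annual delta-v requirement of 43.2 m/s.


dV = rate * years = 43.2 * 14.1
dV = 609.1200 m/s

609.1200 m/s


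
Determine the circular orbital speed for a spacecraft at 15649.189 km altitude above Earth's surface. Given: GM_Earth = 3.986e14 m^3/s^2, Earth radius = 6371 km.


r = R_E + alt = 6371.0 + 15649.189 = 22020.1890 km = 2.2020189e+07 m
v = sqrt(mu/r) = sqrt(3.986e14 / 2.2020189e+07) = 4254.5940 m/s = 4.2546 km/s

4.2546 km/s


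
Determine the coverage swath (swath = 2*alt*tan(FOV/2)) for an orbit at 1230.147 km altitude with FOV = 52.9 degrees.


FOV = 52.9 deg = 0.9232792 rad
swath = 2 * alt * tan(FOV/2) = 2 * 1230.147 * tan(0.4616396)
swath = 2 * 1230.147 * 0.4974925
swath = 1223.9778 km

1223.9778 km


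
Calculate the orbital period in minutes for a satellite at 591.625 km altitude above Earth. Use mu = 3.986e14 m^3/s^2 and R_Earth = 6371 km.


r = 6962.6250 km = 6.962625e+06 m
T = 2*pi*sqrt(r^3/mu) = 2*pi*sqrt(3.3753516e+20 / 3.986e14)
T = 5781.9020 s = 96.3650 min

96.3650 minutes


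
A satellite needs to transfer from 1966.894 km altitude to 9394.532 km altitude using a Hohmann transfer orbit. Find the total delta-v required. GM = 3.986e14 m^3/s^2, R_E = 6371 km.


r1 = 8337.8940 km = 8.337894e+06 m
r2 = 15765.5320 km = 1.5765532e+07 m
dv1 = sqrt(mu/r1)*(sqrt(2*r2/(r1+r2)) - 1) = 993.8913 m/s
dv2 = sqrt(mu/r2)*(1 - sqrt(2*r1/(r1+r2))) = 845.8923 m/s
total dv = |dv1| + |dv2| = 993.8913 + 845.8923 = 1839.7837 m/s = 1.8398 km/s

1.8398 km/s


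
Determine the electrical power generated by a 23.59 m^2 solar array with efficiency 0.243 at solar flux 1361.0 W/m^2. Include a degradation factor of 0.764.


P = area * eta * S * degradation
P = 23.59 * 0.243 * 1361.0 * 0.764
P = 5960.5413 W

5960.5413 W


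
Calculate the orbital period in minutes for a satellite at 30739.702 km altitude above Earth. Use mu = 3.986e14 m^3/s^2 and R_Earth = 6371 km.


r = 37110.7020 km = 3.7110702e+07 m
T = 2*pi*sqrt(r^3/mu) = 2*pi*sqrt(5.1109015e+22 / 3.986e14)
T = 71147.5543 s = 1185.7926 min

1185.7926 minutes


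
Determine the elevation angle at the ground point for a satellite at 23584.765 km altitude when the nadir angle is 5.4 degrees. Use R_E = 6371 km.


r = R_E + alt = 29955.7650 km
Law of sines in the satellite / Earth-center / ground-point triangle:
  sin(nadir)/R_E = sin(90 + el)/r  =>  cos(el) = (r/R_E)*sin(nadir)
cos(el) = (29955.7650 / 6371.0000) * sin(5.4 deg) = 0.4424873
el = arccos(0.4424873) = 63.7373 deg
(Earth-central angle = 90 - nadir - el = 20.8627 deg)

63.7373 degrees


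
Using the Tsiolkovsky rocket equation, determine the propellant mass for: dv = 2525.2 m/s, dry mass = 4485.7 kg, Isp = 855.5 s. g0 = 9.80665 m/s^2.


ve = Isp * g0 = 855.5 * 9.80665 = 8389.589075 m/s
mass ratio = exp(dv/ve) = exp(2525.2/8389.589075) = 1.35119866
m_prop = m_dry * (mr - 1) = 4485.7 * (1.35119866 - 1)
m_prop = 1575.3718 kg

1575.3718 kg


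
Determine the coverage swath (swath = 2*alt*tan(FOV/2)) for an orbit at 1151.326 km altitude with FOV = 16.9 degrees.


FOV = 16.9 deg = 0.2949606 rad
swath = 2 * alt * tan(FOV/2) = 2 * 1151.326 * tan(0.1474803)
swath = 2 * 1151.326 * 0.148559
swath = 342.0796 km

342.0796 km


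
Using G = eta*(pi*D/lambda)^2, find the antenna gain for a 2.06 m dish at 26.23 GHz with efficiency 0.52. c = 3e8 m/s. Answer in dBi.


lambda = c/f = 3e8 / 2.623e+10 = 0.01143729 m
G = eta*(pi*D/lambda)^2 = 0.52*(pi*2.06/0.01143729)^2
G = 166491.3219 (linear)
G = 10*log10(166491.3219) = 52.2139 dBi

52.2139 dBi


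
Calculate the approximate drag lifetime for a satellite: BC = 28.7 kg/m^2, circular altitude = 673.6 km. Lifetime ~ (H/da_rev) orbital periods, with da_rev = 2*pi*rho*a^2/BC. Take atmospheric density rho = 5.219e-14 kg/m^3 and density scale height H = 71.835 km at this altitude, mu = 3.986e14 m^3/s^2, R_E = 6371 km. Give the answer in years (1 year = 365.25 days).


a = R_E + alt = 7044.6000 km = 7.0446e+06 m
da_rev = 2*pi*rho*a^2/BC = 2*pi*5.219e-14*(7.0446e+06)^2/28.7 = 0.567019436 m per revolution
N = H/da_rev = 71835.0000 m / 0.567019436 m = 126688.7791 revolutions
P = 2*pi*sqrt(a^3/mu) = 5884.3125 s
lifetime = N*P = 126688.7791 * 5884.3125 = 7.4547637e+08 s = 8628.1987 days
years = 8628.1987 / 365.25 = 23.6227 years

23.6227 years


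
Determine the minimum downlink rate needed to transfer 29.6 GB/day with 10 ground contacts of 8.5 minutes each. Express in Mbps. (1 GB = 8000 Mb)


total contact time = 10 * 8.5 * 60 = 5100.0000 s
data = 29.6 GB = 236800.0000 Mb
rate = 236800.0000 / 5100.0000 = 46.4314 Mbps

46.4314 Mbps


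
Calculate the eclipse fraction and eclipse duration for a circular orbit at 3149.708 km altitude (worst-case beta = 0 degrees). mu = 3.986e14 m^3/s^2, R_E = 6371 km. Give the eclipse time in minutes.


r = 9520.7080 km
T = 154.0862 min
Eclipse fraction = arcsin(R_E/r)/pi = arcsin(6371.0000/9520.7080)/pi
= arcsin(0.6691729)/pi = 0.2333515
Eclipse duration = 0.2333515 * 154.0862 = 35.9562 min

35.9562 minutes


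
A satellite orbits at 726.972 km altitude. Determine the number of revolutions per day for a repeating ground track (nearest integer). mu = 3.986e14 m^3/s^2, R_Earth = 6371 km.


r = 7.097972e+06 m
T = 2*pi*sqrt(r^3/mu) = 5951.3110 s = 99.1885 min
revs/day = 1440 / 99.1885 = 14.5178
Rounded: 15 revolutions per day

15 revolutions per day


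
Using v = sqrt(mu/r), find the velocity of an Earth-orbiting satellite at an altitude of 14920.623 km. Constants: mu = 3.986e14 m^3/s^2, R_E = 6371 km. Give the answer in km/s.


r = R_E + alt = 6371.0 + 14920.623 = 21291.6230 km = 2.1291623e+07 m
v = sqrt(mu/r) = sqrt(3.986e14 / 2.1291623e+07) = 4326.7745 m/s = 4.3268 km/s

4.3268 km/s


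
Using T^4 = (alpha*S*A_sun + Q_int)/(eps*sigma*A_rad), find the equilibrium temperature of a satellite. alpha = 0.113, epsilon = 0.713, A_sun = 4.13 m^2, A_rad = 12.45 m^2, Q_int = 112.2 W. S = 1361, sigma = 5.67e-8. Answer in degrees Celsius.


Numerator = alpha*S*A_sun + Q_int = 0.113*1361*4.13 + 112.2 = 747.3651 W
Denominator = eps*sigma*A_rad = 0.713*5.67e-8*12.45 = 5.0331739e-07 W/K^4
T^4 = 1.4848783e+09 K^4
T = 196.3011 K = -76.8489 C

-76.8489 degrees Celsius


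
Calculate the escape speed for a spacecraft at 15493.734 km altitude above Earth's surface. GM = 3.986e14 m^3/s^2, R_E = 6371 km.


r = 6371.0 + 15493.734 = 21864.7340 km = 2.1864734e+07 m
v_esc = sqrt(2*mu/r) = sqrt(2*3.986e14 / 2.1864734e+07)
v_esc = 6038.2563 m/s = 6.0383 km/s

6.0383 km/s


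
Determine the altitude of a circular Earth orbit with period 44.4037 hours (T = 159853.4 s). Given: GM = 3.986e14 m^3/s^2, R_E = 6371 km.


T = 159853.4 s
r = (mu*T^2/(4*pi^2))^(1/3) = (3.986e14 * 159853.4^2 / (4*pi^2))^(1/3)
r = 6.3661046e+07 m = 63661.0462 km
alt = r - R_E = 63661.0462 - 6371 = 57290.0462 km

57290.0462 km


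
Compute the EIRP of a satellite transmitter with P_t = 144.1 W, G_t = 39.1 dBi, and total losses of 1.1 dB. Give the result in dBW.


Pt = 144.1 W = 21.5866 dBW
EIRP = Pt_dBW + Gt - losses = 21.5866 + 39.1 - 1.1 = 59.5866 dBW

59.5866 dBW


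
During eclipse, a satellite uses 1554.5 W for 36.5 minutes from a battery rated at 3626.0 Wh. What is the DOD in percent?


E_used = P * t / 60 = 1554.5 * 36.5 / 60 = 945.6542 Wh
DOD = E_used / E_total * 100 = 945.6542 / 3626.0 * 100
DOD = 26.0798 %

26.0798 %


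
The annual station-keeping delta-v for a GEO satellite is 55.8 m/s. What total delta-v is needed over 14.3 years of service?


dV = rate * years = 55.8 * 14.3
dV = 797.9400 m/s

797.9400 m/s


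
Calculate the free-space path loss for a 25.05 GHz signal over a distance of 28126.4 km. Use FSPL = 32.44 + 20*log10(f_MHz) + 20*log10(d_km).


f = 25.05 GHz = 25050.0000 MHz
d = 28126.4 km
FSPL = 32.44 + 20*log10(25050.0000) + 20*log10(28126.4)
FSPL = 32.44 + 87.9762 + 88.9823
FSPL = 209.3984 dB

209.3984 dB


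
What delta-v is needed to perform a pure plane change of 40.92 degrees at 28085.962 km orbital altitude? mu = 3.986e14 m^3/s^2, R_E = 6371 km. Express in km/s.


r = 34456.9620 km = 3.4456962e+07 m
V = sqrt(mu/r) = 3401.1842 m/s
di = 40.92 deg = 0.7141887 rad
dV = 2*V*sin(di/2) = 2*3401.1842*sin(0.3570944)
dV = 2377.7908 m/s = 2.3778 km/s

2.3778 km/s


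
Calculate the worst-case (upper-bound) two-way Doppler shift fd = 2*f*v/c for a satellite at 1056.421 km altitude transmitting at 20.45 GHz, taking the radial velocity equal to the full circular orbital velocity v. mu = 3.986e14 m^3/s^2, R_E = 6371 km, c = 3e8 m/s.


r = 7.427421e+06 m
v = sqrt(mu/r) = 7325.7084 m/s (worst-case radial velocity)
f = 20.45 GHz = 2.045e+10 Hz
fd = 2*f*v/c = 2*2.045e+10*7325.7084/3.0e+08
fd = 998738.2429 Hz

998738.2429 Hz


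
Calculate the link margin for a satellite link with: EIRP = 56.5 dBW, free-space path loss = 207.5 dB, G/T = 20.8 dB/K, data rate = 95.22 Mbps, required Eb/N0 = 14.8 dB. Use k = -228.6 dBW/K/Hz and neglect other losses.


C/N0 = EIRP - FSPL + G/T - k = 56.5 - 207.5 + 20.8 - (-228.6)
C/N0 = 98.4000 dB-Hz
R_b = 95.22 Mbps = 9.522e+07 bps -> 10*log10(R_b) = 79.7873 dB-Hz
Eb/N0 = C/N0 - 10*log10(R_b) = 98.4000 - 79.7873 = 18.6127 dB
Margin = Eb/N0 - Eb/N0_req = 18.6127 - 14.8 = 3.8127 dB (link closes)

3.8127 dB


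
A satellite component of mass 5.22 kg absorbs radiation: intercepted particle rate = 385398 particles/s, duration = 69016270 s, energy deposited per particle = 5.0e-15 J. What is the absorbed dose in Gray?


Total energy deposited = rate * time * E_per
  = 385398 * 69016270 * 5.0e-15 = 0.1329937 J
Dose = E_total / mass = 0.1329937 / 5.22
Dose = 0.02547771 Gy

0.0255 Gy


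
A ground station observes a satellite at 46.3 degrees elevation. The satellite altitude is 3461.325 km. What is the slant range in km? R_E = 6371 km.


h = 3461.325 km, el = 46.3 deg
d = -R_E*sin(el) + sqrt((R_E*sin(el))^2 + 2*R_E*h + h^2)
d = -6371.0000*sin(0.8080874) + sqrt((6371.0000*0.7229671)^2 + 2*6371.0000*3461.325 + 3461.325^2)
d = 4186.0425 km

4186.0425 km


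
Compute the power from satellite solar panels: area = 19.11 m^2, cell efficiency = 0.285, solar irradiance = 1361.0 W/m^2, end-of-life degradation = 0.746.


P = area * eta * S * degradation
P = 19.11 * 0.285 * 1361.0 * 0.746
P = 5529.7118 W

5529.7118 W


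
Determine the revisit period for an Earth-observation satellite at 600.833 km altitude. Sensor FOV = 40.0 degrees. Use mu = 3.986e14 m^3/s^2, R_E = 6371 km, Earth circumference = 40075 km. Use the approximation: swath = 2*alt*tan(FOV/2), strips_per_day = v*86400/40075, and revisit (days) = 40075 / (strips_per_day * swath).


swath = 2*600.833*tan(0.3490659) = 437.3707 km
v = sqrt(mu/r) = 7561.2772 m/s = 7.5613 km/s
strips/day = v*86400/40075 = 7.5613*86400/40075 = 16.3018
coverage/day = strips * swath = 16.3018 * 437.3707 = 7129.9258 km
revisit = 40075 / 7129.9258 = 5.6207 days

5.6207 days


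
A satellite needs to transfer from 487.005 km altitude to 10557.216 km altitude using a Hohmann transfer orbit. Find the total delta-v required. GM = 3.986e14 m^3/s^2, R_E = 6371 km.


r1 = 6858.0050 km = 6.858005e+06 m
r2 = 16928.2160 km = 1.6928216e+07 m
dv1 = sqrt(mu/r1)*(sqrt(2*r2/(r1+r2)) - 1) = 1471.7524 m/s
dv2 = sqrt(mu/r2)*(1 - sqrt(2*r1/(r1+r2))) = 1167.6696 m/s
total dv = |dv1| + |dv2| = 1471.7524 + 1167.6696 = 2639.4220 m/s = 2.6394 km/s

2.6394 km/s


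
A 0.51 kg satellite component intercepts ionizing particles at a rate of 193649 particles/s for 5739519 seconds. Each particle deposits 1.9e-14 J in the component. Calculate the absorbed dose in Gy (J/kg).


Total energy deposited = rate * time * E_per
  = 193649 * 5739519 * 1.9e-14 = 0.02111759 J
Dose = E_total / mass = 0.02111759 / 0.51
Dose = 0.04140704 Gy

0.0414 Gy


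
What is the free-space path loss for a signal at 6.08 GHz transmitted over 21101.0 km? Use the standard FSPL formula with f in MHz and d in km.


f = 6.08 GHz = 6080.0000 MHz
d = 21101.0 km
FSPL = 32.44 + 20*log10(6080.0000) + 20*log10(21101.0)
FSPL = 32.44 + 75.6781 + 86.4861
FSPL = 194.6041 dB

194.6041 dB


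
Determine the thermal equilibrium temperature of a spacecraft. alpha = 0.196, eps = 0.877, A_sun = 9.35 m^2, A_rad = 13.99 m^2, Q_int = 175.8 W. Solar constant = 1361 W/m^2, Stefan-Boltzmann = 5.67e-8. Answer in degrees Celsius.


Numerator = alpha*S*A_sun + Q_int = 0.196*1361*9.35 + 175.8 = 2669.9686 W
Denominator = eps*sigma*A_rad = 0.877*5.67e-8*13.99 = 6.9566534e-07 W/K^4
T^4 = 3.8380072e+09 K^4
T = 248.9009 K = -24.2491 C

-24.2491 degrees Celsius


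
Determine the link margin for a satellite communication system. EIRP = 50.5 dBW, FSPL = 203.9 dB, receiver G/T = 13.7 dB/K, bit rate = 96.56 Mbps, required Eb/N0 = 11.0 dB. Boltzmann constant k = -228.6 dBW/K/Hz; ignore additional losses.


C/N0 = EIRP - FSPL + G/T - k = 50.5 - 203.9 + 13.7 - (-228.6)
C/N0 = 88.9000 dB-Hz
R_b = 96.56 Mbps = 9.656e+07 bps -> 10*log10(R_b) = 79.8480 dB-Hz
Eb/N0 = C/N0 - 10*log10(R_b) = 88.9000 - 79.8480 = 9.0520 dB
Margin = Eb/N0 - Eb/N0_req = 9.0520 - 11.0 = -1.9480 dB (negative margin: link does not close)

-1.9480 dB


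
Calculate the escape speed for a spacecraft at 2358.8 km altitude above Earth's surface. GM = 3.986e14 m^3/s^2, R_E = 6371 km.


r = 6371.0 + 2358.8 = 8729.8000 km = 8.7298e+06 m
v_esc = sqrt(2*mu/r) = sqrt(2*3.986e14 / 8.7298e+06)
v_esc = 9556.1179 m/s = 9.5561 km/s

9.5561 km/s


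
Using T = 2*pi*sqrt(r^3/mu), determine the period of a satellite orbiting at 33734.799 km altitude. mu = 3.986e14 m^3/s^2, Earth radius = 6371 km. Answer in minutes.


r = 40105.7990 km = 4.0105799e+07 m
T = 2*pi*sqrt(r^3/mu) = 2*pi*sqrt(6.450918e+22 / 3.986e14)
T = 79932.2394 s = 1332.2040 min

1332.2040 minutes


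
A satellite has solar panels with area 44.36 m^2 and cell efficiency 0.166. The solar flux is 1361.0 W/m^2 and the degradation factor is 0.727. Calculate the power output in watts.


P = area * eta * S * degradation
P = 44.36 * 0.166 * 1361.0 * 0.727
P = 7286.0502 W

7286.0502 W


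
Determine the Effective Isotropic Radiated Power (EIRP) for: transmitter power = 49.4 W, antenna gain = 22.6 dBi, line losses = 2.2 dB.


Pt = 49.4 W = 16.9373 dBW
EIRP = Pt_dBW + Gt - losses = 16.9373 + 22.6 - 2.2 = 37.3373 dBW

37.3373 dBW


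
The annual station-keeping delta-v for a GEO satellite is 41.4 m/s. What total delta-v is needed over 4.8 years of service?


dV = rate * years = 41.4 * 4.8
dV = 198.7200 m/s

198.7200 m/s


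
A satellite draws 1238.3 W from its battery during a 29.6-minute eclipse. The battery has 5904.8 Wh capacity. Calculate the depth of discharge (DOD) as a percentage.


E_used = P * t / 60 = 1238.3 * 29.6 / 60 = 610.8947 Wh
DOD = E_used / E_total * 100 = 610.8947 / 5904.8 * 100
DOD = 10.3457 %

10.3457 %


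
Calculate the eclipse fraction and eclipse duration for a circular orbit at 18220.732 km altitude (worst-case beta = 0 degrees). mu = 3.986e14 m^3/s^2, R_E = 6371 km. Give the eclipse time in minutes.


r = 24591.7320 km
T = 639.6518 min
Eclipse fraction = arcsin(R_E/r)/pi = arcsin(6371.0000/24591.7320)/pi
= arcsin(0.2590708)/pi = 0.0834163
Eclipse duration = 0.0834163 * 639.6518 = 53.3574 min

53.3574 minutes


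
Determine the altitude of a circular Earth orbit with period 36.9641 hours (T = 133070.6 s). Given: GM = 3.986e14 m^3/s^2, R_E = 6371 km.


T = 133070.6 s
r = (mu*T^2/(4*pi^2))^(1/3) = (3.986e14 * 133070.6^2 / (4*pi^2))^(1/3)
r = 5.6335298e+07 m = 56335.2980 km
alt = r - R_E = 56335.2980 - 6371 = 49964.2980 km

49964.2980 km


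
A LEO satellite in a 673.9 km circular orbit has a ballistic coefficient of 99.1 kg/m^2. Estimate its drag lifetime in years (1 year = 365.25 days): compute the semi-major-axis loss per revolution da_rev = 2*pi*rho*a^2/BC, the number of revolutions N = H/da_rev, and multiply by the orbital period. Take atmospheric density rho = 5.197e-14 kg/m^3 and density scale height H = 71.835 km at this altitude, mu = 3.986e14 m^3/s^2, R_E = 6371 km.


a = R_E + alt = 7044.9000 km = 7.0449e+06 m
da_rev = 2*pi*rho*a^2/BC = 2*pi*5.197e-14*(7.0449e+06)^2/99.1 = 0.163534202 m per revolution
N = H/da_rev = 71835.0000 m / 0.163534202 m = 439265.9094 revolutions
P = 2*pi*sqrt(a^3/mu) = 5884.6884 s
lifetime = N*P = 439265.9094 * 5884.6884 = 2.584943e+09 s = 29918.3217 days
years = 29918.3217 / 365.25 = 81.9119 years

81.9119 years


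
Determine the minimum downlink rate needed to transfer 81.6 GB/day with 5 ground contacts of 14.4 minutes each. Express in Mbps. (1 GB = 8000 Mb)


total contact time = 5 * 14.4 * 60 = 4320.0000 s
data = 81.6 GB = 652800.0000 Mb
rate = 652800.0000 / 4320.0000 = 151.1111 Mbps

151.1111 Mbps


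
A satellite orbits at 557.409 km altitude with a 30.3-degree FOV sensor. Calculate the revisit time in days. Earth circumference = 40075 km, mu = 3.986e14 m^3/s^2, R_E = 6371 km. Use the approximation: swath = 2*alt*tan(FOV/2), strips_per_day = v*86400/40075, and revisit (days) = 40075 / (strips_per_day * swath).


swath = 2*557.409*tan(0.2644174) = 301.8449 km
v = sqrt(mu/r) = 7584.9354 m/s = 7.5849 km/s
strips/day = v*86400/40075 = 7.5849*86400/40075 = 16.3528
coverage/day = strips * swath = 16.3528 * 301.8449 = 4936.0093 km
revisit = 40075 / 4936.0093 = 8.1189 days

8.1189 days


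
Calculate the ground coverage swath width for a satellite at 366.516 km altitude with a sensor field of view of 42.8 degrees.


FOV = 42.8 deg = 0.7470009 rad
swath = 2 * alt * tan(FOV/2) = 2 * 366.516 * tan(0.3735005)
swath = 2 * 366.516 * 0.3918957
swath = 287.2721 km

287.2721 km


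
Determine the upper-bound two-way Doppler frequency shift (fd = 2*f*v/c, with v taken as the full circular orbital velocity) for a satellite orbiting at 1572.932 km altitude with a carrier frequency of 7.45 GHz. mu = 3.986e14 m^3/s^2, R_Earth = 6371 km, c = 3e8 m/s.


r = 7.943932e+06 m
v = sqrt(mu/r) = 7083.5488 m/s (worst-case radial velocity)
f = 7.45 GHz = 7.45e+09 Hz
fd = 2*f*v/c = 2*7.45e+09*7083.5488/3.0e+08
fd = 351816.2555 Hz

351816.2555 Hz


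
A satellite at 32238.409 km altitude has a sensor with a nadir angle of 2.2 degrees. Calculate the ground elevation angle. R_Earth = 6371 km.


r = R_E + alt = 38609.4090 km
Law of sines in the satellite / Earth-center / ground-point triangle:
  sin(nadir)/R_E = sin(90 + el)/r  =>  cos(el) = (r/R_E)*sin(nadir)
cos(el) = (38609.4090 / 6371.0000) * sin(2.2 deg) = 0.232637
el = arccos(0.232637) = 76.5476 deg
(Earth-central angle = 90 - nadir - el = 11.2524 deg)

76.5476 degrees


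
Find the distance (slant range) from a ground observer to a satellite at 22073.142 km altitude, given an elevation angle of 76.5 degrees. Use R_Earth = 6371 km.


h = 22073.142 km, el = 76.5 deg
d = -R_E*sin(el) + sqrt((R_E*sin(el))^2 + 2*R_E*h + h^2)
d = -6371.0000*sin(1.3352) + sqrt((6371.0000*0.9723699)^2 + 2*6371.0000*22073.142 + 22073.142^2)
d = 22210.2633 km

22210.2633 km


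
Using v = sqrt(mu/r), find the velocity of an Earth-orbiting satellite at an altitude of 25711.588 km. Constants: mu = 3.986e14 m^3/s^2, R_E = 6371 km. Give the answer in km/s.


r = R_E + alt = 6371.0 + 25711.588 = 32082.5880 km = 3.2082588e+07 m
v = sqrt(mu/r) = sqrt(3.986e14 / 3.2082588e+07) = 3524.7957 m/s = 3.5248 km/s

3.5248 km/s


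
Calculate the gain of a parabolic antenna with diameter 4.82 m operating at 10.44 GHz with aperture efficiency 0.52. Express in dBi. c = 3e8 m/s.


lambda = c/f = 3e8 / 1.044e+10 = 0.02873563 m
G = eta*(pi*D/lambda)^2 = 0.52*(pi*4.82/0.02873563)^2
G = 144396.1631 (linear)
G = 10*log10(144396.1631) = 51.5956 dBi

51.5956 dBi


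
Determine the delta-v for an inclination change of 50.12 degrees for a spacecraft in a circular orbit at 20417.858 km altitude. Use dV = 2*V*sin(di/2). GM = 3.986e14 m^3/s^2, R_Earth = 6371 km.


r = 26788.8580 km = 2.6788858e+07 m
V = sqrt(mu/r) = 3857.3722 m/s
di = 50.12 deg = 0.874759 rad
dV = 2*V*sin(di/2) = 2*3857.3722*sin(0.4373795)
dV = 3267.7120 m/s = 3.2677 km/s

3.2677 km/s


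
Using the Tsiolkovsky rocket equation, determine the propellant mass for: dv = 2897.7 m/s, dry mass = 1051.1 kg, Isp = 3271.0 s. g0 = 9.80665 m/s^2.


ve = Isp * g0 = 3271.0 * 9.80665 = 32077.552150 m/s
mass ratio = exp(dv/ve) = exp(2897.7/32077.552150) = 1.09454002
m_prop = m_dry * (mr - 1) = 1051.1 * (1.09454002 - 1)
m_prop = 99.3710 kg

99.3710 kg


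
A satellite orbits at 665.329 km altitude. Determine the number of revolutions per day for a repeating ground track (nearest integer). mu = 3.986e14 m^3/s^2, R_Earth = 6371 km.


r = 7.036329e+06 m
T = 2*pi*sqrt(r^3/mu) = 5873.9525 s = 97.8992 min
revs/day = 1440 / 97.8992 = 14.7090
Rounded: 15 revolutions per day

15 revolutions per day


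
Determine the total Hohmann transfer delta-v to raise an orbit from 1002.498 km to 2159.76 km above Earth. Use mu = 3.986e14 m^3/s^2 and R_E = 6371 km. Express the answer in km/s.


r1 = 7373.4980 km = 7.373498e+06 m
r2 = 8530.7600 km = 8.53076e+06 m
dv1 = sqrt(mu/r1)*(sqrt(2*r2/(r1+r2)) - 1) = 262.8011 m/s
dv2 = sqrt(mu/r2)*(1 - sqrt(2*r1/(r1+r2))) = 253.3892 m/s
total dv = |dv1| + |dv2| = 262.8011 + 253.3892 = 516.1903 m/s = 0.5161903 km/s

0.5162 km/s


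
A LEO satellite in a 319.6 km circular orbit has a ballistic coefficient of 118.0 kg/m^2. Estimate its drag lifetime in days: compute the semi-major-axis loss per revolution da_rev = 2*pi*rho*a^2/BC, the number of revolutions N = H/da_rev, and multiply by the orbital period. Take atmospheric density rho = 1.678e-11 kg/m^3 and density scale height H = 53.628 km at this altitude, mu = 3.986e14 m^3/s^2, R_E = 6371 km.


a = R_E + alt = 6690.6000 km = 6.6906e+06 m
da_rev = 2*pi*rho*a^2/BC = 2*pi*1.678e-11*(6.6906e+06)^2/118.0 = 39.996312 m per revolution
N = H/da_rev = 53628.0000 m / 39.996312 m = 1340.8236 revolutions
P = 2*pi*sqrt(a^3/mu) = 5446.3911 s
lifetime = N*P = 1340.8236 * 5446.3911 = 7.3026497e+06 s = 84.5214 days

84.5214 days


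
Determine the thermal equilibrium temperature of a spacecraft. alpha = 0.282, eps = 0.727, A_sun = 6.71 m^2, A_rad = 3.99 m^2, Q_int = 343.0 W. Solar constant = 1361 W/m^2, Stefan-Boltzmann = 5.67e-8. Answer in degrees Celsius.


Numerator = alpha*S*A_sun + Q_int = 0.282*1361*6.71 + 343.0 = 2918.3114 W
Denominator = eps*sigma*A_rad = 0.727*5.67e-8*3.99 = 1.6447139e-07 W/K^4
T^4 = 1.7743581e+10 K^4
T = 364.9726 K = 91.8226 C

91.8226 degrees Celsius


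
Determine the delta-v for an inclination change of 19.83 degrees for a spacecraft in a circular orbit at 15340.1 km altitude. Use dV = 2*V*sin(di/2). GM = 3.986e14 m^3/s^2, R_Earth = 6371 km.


r = 21711.1000 km = 2.17111e+07 m
V = sqrt(mu/r) = 4284.7722 m/s
di = 19.83 deg = 0.3460988 rad
dV = 2*V*sin(di/2) = 2*4284.7722*sin(0.1730494)
dV = 1475.5641 m/s = 1.4756 km/s

1.4756 km/s


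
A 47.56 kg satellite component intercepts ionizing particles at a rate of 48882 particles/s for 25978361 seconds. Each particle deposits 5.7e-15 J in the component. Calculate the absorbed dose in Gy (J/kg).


Total energy deposited = rate * time * E_per
  = 48882 * 25978361 * 5.7e-15 = 0.007238283 J
Dose = E_total / mass = 0.007238283 / 47.56
Dose = 1.5219267e-04 Gy

1.5219e-04 Gy


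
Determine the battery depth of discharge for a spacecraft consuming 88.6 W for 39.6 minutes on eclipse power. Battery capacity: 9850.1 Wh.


E_used = P * t / 60 = 88.6 * 39.6 / 60 = 58.4760 Wh
DOD = E_used / E_total * 100 = 58.4760 / 9850.1 * 100
DOD = 0.5936589 %

0.5937 %


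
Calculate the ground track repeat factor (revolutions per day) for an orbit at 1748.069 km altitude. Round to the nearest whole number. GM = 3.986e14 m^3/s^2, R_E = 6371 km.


r = 8.119069e+06 m
T = 2*pi*sqrt(r^3/mu) = 7280.6570 s = 121.3443 min
revs/day = 1440 / 121.3443 = 11.8671
Rounded: 12 revolutions per day

12 revolutions per day


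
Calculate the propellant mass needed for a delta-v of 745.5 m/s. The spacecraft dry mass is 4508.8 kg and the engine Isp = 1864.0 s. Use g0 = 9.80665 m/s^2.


ve = Isp * g0 = 1864.0 * 9.80665 = 18279.595600 m/s
mass ratio = exp(dv/ve) = exp(745.5/18279.595600) = 1.04162623
m_prop = m_dry * (mr - 1) = 4508.8 * (1.04162623 - 1)
m_prop = 187.6844 kg

187.6844 kg


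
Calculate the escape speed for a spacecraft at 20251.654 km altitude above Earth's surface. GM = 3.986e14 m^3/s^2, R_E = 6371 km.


r = 6371.0 + 20251.654 = 26622.6540 km = 2.6622654e+07 m
v_esc = sqrt(2*mu/r) = sqrt(2*3.986e14 / 2.6622654e+07)
v_esc = 5472.1497 m/s = 5.4721 km/s

5.4721 km/s


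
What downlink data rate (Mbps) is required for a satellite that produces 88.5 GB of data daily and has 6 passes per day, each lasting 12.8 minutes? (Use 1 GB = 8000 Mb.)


total contact time = 6 * 12.8 * 60 = 4608.0000 s
data = 88.5 GB = 708000.0000 Mb
rate = 708000.0000 / 4608.0000 = 153.6458 Mbps

153.6458 Mbps


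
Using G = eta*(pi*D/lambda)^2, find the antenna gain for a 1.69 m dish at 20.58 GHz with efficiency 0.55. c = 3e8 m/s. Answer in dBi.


lambda = c/f = 3e8 / 2.058e+10 = 0.01457726 m
G = eta*(pi*D/lambda)^2 = 0.55*(pi*1.69/0.01457726)^2
G = 72959.8740 (linear)
G = 10*log10(72959.8740) = 48.6308 dBi

48.6308 dBi


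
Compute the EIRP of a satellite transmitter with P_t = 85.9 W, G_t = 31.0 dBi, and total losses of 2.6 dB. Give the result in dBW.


Pt = 85.9 W = 19.3399 dBW
EIRP = Pt_dBW + Gt - losses = 19.3399 + 31.0 - 2.6 = 47.7399 dBW

47.7399 dBW


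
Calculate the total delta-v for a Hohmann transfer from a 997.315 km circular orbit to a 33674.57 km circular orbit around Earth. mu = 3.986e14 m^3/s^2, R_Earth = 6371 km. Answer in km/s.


r1 = 7368.3150 km = 7.368315e+06 m
r2 = 40045.5700 km = 4.004557e+07 m
dv1 = sqrt(mu/r1)*(sqrt(2*r2/(r1+r2)) - 1) = 2204.2226 m/s
dv2 = sqrt(mu/r2)*(1 - sqrt(2*r1/(r1+r2))) = 1396.0561 m/s
total dv = |dv1| + |dv2| = 2204.2226 + 1396.0561 = 3600.2787 m/s = 3.6003 km/s

3.6003 km/s


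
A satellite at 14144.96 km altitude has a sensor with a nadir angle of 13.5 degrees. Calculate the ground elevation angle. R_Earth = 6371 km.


r = R_E + alt = 20515.9600 km
Law of sines in the satellite / Earth-center / ground-point triangle:
  sin(nadir)/R_E = sin(90 + el)/r  =>  cos(el) = (r/R_E)*sin(nadir)
cos(el) = (20515.9600 / 6371.0000) * sin(13.5 deg) = 0.7517432
el = arccos(0.7517432) = 41.2584 deg
(Earth-central angle = 90 - nadir - el = 35.2416 deg)

41.2584 degrees


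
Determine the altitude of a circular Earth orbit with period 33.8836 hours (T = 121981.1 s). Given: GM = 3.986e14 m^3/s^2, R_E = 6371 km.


T = 121981.1 s
r = (mu*T^2/(4*pi^2))^(1/3) = (3.986e14 * 121981.1^2 / (4*pi^2))^(1/3)
r = 5.3160315e+07 m = 53160.3155 km
alt = r - R_E = 53160.3155 - 6371 = 46789.3155 km

46789.3155 km


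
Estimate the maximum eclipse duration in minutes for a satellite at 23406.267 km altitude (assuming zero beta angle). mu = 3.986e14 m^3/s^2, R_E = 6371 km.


r = 29777.2670 km
T = 852.2897 min
Eclipse fraction = arcsin(R_E/r)/pi = arcsin(6371.0000/29777.2670)/pi
= arcsin(0.2139552)/pi = 0.06863465
Eclipse duration = 0.06863465 * 852.2897 = 58.4966 min

58.4966 minutes


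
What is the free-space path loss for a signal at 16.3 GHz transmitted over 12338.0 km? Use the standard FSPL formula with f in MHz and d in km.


f = 16.3 GHz = 16300.0000 MHz
d = 12338.0 km
FSPL = 32.44 + 20*log10(16300.0000) + 20*log10(12338.0)
FSPL = 32.44 + 84.2438 + 81.8249
FSPL = 198.5086 dB

198.5086 dB


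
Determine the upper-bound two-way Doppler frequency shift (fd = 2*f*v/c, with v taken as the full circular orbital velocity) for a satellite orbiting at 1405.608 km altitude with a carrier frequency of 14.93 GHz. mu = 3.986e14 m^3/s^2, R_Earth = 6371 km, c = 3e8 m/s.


r = 7.776608e+06 m
v = sqrt(mu/r) = 7159.3492 m/s (worst-case radial velocity)
f = 14.93 GHz = 1.493e+10 Hz
fd = 2*f*v/c = 2*1.493e+10*7159.3492/3.0e+08
fd = 712593.8862 Hz

712593.8862 Hz


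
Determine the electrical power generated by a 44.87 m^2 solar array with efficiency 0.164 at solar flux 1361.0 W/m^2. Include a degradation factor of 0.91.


P = area * eta * S * degradation
P = 44.87 * 0.164 * 1361.0 * 0.91
P = 9113.7988 W

9113.7988 W


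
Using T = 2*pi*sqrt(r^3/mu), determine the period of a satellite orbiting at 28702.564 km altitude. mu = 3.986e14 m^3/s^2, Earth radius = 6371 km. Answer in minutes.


r = 35073.5640 km = 3.5073564e+07 m
T = 2*pi*sqrt(r^3/mu) = 2*pi*sqrt(4.3145916e+22 / 3.986e14)
T = 65370.3890 s = 1089.5065 min

1089.5065 minutes


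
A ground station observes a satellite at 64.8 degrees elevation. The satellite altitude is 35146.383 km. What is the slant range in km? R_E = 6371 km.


h = 35146.383 km, el = 64.8 deg
d = -R_E*sin(el) + sqrt((R_E*sin(el))^2 + 2*R_E*h + h^2)
d = -6371.0000*sin(1.1310) + sqrt((6371.0000*0.9048271)^2 + 2*6371.0000*35146.383 + 35146.383^2)
d = 35664.0166 km

35664.0166 km


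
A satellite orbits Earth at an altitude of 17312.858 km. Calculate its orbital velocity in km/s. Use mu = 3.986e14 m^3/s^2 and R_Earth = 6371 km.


r = R_E + alt = 6371.0 + 17312.858 = 23683.8580 km = 2.3683858e+07 m
v = sqrt(mu/r) = sqrt(3.986e14 / 2.3683858e+07) = 4102.4417 m/s = 4.1024 km/s

4.1024 km/s


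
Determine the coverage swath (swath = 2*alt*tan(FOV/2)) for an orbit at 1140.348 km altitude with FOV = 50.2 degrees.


FOV = 50.2 deg = 0.8761553 rad
swath = 2 * alt * tan(FOV/2) = 2 * 1140.348 * tan(0.4380776)
swath = 2 * 1140.348 * 0.4684342
swath = 1068.3561 km

1068.3561 km


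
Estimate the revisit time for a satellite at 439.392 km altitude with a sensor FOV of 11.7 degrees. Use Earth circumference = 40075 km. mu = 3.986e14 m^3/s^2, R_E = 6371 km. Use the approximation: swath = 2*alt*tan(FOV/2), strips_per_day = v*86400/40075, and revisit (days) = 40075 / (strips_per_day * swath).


swath = 2*439.392*tan(0.1021018) = 90.0385 km
v = sqrt(mu/r) = 7650.3727 m/s = 7.6504 km/s
strips/day = v*86400/40075 = 7.6504*86400/40075 = 16.4939
coverage/day = strips * swath = 16.4939 * 90.0385 = 1485.0839 km
revisit = 40075 / 1485.0839 = 26.9850 days

26.9850 days
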